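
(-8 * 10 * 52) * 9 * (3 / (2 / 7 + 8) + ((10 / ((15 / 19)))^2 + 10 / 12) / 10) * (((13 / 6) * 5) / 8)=-72735065 / 87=-836035.23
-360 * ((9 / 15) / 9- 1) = 336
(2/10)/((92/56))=0.12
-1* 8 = -8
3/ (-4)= -3/ 4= -0.75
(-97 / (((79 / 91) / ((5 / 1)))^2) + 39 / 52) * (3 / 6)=-1608.46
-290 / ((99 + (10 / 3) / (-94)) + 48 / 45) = -2.90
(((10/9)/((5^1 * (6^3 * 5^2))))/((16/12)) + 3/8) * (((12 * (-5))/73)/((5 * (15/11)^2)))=-0.03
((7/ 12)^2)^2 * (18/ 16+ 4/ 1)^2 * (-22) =-44396891/ 663552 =-66.91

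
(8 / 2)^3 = 64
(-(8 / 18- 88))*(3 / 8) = 197 / 6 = 32.83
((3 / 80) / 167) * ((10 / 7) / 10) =3 / 93520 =0.00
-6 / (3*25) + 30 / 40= 67 / 100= 0.67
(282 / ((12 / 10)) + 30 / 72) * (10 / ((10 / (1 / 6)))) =2825 / 72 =39.24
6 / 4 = 3 / 2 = 1.50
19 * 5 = 95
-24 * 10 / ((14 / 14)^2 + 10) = -240 / 11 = -21.82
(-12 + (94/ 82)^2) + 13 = 3890/ 1681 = 2.31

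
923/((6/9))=1384.50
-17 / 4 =-4.25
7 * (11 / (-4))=-77 / 4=-19.25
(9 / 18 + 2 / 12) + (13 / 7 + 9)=242 / 21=11.52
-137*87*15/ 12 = -59595/ 4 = -14898.75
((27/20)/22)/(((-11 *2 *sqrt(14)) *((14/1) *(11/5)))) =-27 *sqrt(14)/4174016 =-0.00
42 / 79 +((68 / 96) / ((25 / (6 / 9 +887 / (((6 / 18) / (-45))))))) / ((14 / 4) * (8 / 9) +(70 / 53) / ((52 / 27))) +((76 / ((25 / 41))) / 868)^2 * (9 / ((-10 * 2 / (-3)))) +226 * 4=255683571489 / 23250193750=11.00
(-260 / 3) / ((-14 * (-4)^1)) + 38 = 1531 / 42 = 36.45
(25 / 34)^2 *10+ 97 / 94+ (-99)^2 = 133214437 / 13583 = 9807.44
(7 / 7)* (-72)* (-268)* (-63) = -1215648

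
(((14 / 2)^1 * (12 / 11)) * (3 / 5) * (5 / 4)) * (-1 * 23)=-1449 / 11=-131.73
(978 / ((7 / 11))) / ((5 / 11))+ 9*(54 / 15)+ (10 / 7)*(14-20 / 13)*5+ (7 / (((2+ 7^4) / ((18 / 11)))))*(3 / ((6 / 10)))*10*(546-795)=1533734144 / 445445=3443.15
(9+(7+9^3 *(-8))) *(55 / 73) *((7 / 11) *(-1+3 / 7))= 116320 / 73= 1593.42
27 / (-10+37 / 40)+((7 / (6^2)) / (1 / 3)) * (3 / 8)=-2.76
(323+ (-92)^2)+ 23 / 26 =228485 / 26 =8787.88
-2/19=-0.11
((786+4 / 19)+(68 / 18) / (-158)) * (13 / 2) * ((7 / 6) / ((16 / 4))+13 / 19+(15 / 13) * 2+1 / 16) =421329624245 / 24640416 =17099.13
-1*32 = -32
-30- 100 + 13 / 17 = -2197 / 17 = -129.24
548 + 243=791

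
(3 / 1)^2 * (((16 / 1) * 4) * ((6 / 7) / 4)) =864 / 7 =123.43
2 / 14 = 1 / 7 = 0.14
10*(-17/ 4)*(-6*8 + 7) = 3485/ 2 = 1742.50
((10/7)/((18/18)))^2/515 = 20/5047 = 0.00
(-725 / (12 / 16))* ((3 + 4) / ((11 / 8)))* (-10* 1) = 1624000 / 33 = 49212.12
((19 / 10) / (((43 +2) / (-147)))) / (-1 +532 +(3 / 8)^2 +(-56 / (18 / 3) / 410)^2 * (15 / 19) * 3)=-951526688 / 81427870185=-0.01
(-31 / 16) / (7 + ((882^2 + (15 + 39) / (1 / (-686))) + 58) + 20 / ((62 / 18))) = -961 / 367511600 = -0.00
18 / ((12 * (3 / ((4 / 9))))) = 2 / 9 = 0.22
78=78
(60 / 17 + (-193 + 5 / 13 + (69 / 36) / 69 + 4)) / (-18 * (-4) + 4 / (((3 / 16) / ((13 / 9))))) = -4416969 / 2453984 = -1.80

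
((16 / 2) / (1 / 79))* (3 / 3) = 632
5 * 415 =2075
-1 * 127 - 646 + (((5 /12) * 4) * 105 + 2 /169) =-101060 /169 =-597.99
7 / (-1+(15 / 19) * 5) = 19 / 8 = 2.38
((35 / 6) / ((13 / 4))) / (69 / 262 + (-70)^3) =-18340 / 3504771309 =-0.00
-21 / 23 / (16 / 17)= -357 / 368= -0.97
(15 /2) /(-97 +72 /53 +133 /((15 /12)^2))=-6625 /9294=-0.71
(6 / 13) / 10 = 3 / 65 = 0.05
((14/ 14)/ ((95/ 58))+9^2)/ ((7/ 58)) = 449674/ 665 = 676.20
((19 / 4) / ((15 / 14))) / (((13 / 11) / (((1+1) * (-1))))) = -1463 / 195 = -7.50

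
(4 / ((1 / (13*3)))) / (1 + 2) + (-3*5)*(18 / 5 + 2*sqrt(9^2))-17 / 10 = -2737 / 10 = -273.70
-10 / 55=-2 / 11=-0.18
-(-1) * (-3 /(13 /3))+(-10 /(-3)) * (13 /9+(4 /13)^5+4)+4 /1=21.47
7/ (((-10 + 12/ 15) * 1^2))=-35/ 46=-0.76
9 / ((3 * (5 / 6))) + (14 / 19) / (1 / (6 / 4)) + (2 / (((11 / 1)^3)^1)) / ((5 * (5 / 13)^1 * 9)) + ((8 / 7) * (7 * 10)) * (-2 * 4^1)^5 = -14916032362441 / 5690025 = -2621435.29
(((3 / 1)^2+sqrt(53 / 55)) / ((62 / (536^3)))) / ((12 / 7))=14461781.75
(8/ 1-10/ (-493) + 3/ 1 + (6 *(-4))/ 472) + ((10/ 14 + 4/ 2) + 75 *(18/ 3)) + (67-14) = 105201456/ 203609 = 516.68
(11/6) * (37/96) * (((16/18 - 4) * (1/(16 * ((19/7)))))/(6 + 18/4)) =-2849/590976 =-0.00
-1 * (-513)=513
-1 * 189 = -189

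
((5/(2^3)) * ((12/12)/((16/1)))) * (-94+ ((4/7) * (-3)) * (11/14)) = -365/98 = -3.72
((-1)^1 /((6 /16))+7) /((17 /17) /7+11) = 7 /18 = 0.39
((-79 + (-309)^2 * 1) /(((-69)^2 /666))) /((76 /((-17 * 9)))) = -270035361 /10051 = -26866.52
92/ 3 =30.67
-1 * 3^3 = -27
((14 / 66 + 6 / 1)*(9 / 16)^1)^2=378225 / 30976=12.21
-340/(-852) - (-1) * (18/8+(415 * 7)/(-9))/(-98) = 919229/250488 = 3.67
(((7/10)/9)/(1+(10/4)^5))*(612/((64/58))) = 986/2255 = 0.44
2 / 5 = 0.40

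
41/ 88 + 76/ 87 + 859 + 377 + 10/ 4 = 9492211/ 7656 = 1239.84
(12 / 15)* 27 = 108 / 5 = 21.60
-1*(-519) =519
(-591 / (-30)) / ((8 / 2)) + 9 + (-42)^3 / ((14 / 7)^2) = -740323 / 40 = -18508.08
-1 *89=-89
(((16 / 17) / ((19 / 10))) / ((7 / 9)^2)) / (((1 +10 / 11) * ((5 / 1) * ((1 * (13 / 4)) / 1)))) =38016 / 1440257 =0.03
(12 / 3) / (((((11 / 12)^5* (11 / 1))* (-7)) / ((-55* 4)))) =17.66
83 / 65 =1.28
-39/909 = -13/303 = -0.04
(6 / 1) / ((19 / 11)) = 66 / 19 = 3.47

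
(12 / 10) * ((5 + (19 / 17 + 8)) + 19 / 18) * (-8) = -37144 / 255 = -145.66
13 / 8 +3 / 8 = 2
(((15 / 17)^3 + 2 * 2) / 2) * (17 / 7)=23027 / 4046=5.69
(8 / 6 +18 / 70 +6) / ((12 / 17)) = 13549 / 1260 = 10.75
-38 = -38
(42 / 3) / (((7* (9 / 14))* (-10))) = -14 / 45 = -0.31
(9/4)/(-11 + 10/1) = -9/4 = -2.25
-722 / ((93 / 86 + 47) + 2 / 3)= -186276 / 12577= -14.81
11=11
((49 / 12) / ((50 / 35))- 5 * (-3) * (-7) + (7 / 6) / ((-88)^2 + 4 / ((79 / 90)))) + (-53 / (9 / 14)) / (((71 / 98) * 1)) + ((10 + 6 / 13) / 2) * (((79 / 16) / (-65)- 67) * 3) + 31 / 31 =-119698979819747 / 94435969680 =-1267.51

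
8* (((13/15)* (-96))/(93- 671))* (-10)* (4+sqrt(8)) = -13312/289- 6656* sqrt(2)/289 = -78.63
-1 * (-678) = 678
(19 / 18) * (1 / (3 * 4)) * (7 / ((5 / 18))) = 133 / 60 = 2.22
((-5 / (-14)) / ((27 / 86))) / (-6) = -215 / 1134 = -0.19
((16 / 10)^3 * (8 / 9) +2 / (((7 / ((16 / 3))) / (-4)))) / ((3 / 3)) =-2.45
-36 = -36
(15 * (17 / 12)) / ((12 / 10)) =425 / 24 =17.71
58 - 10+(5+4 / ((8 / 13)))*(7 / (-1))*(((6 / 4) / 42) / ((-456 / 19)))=48.12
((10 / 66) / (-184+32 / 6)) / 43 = -5 / 253528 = -0.00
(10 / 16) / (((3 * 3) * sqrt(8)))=5 * sqrt(2) / 288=0.02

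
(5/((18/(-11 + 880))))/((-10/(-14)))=6083/18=337.94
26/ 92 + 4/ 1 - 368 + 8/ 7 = -362.57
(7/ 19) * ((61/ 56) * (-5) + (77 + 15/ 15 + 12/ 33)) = 44917/ 1672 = 26.86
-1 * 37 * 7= -259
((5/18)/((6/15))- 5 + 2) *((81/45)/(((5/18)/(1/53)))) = -747/2650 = -0.28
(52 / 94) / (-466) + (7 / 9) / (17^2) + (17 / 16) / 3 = 162092293 / 455736816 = 0.36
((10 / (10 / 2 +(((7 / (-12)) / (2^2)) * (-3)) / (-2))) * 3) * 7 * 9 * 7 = 47040 / 17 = 2767.06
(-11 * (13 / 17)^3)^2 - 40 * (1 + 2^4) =-15829503031 / 24137569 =-655.80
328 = 328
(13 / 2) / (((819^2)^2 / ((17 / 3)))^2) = 289 / 280285329541766508294426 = 0.00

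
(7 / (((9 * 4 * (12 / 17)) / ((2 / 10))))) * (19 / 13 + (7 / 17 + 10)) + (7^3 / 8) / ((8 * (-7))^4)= 263325403 / 402554880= 0.65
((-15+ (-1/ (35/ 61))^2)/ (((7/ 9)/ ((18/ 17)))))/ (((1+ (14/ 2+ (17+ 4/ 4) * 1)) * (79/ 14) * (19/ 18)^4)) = -14659268544/ 163953592075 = -0.09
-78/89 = -0.88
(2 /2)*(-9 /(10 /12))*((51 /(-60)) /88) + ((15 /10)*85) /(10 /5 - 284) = -71927 /206800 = -0.35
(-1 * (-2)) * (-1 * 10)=-20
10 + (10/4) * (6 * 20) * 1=310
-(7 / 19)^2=-0.14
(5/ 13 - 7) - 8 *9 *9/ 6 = -1490/ 13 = -114.62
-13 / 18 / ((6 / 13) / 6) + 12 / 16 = -8.64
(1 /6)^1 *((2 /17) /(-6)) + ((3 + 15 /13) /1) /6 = 2741 /3978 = 0.69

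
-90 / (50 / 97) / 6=-291 / 10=-29.10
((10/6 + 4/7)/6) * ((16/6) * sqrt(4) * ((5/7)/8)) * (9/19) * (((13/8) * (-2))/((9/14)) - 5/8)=-96115/201096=-0.48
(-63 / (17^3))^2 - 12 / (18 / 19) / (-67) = 918025391 / 4851651369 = 0.19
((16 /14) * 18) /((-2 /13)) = -936 /7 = -133.71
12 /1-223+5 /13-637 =-847.62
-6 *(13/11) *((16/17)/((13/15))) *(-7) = 10080/187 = 53.90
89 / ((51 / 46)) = 80.27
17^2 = 289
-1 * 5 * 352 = -1760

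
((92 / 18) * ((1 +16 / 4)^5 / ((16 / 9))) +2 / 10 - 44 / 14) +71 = 2534681 / 280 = 9052.43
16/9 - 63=-551/9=-61.22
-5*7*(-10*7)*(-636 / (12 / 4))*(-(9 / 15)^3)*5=560952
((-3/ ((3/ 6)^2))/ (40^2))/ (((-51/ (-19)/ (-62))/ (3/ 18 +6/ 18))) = 589/ 6800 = 0.09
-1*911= -911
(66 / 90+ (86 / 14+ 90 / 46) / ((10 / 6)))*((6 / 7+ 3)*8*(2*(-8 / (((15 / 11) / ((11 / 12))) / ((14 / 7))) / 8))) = -13074776 / 28175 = -464.06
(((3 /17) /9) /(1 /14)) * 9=42 /17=2.47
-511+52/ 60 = -510.13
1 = 1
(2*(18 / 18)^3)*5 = 10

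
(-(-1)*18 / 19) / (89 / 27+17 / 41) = 9963 / 39026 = 0.26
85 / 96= 0.89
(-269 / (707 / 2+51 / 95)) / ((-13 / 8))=408880 / 874471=0.47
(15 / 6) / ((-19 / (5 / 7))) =-25 / 266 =-0.09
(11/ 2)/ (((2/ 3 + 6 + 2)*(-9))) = -0.07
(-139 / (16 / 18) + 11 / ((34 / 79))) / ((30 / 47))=-836177 / 4080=-204.95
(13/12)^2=169/144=1.17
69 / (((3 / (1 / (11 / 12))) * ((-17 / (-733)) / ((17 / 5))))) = 202308 / 55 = 3678.33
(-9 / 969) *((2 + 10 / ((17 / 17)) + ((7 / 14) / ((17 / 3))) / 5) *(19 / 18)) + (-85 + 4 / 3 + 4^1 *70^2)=338411177 / 17340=19516.22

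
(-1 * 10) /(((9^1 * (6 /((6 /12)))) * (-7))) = 5 /378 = 0.01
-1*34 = -34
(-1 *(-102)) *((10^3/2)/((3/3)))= 51000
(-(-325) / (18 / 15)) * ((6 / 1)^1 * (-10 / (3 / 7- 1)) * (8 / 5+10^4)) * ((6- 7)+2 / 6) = -568841000 / 3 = -189613666.67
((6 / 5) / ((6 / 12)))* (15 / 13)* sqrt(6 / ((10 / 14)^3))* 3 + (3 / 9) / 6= 1 / 18 + 756* sqrt(210) / 325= 33.76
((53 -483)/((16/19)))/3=-4085/24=-170.21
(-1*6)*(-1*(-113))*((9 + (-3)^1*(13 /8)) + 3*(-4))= 21357 /4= 5339.25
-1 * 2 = -2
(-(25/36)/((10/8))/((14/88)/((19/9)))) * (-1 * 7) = 4180/81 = 51.60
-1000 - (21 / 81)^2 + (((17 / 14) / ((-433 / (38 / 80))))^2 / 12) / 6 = -342924530172106151 / 342901481932800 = -1000.07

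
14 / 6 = 2.33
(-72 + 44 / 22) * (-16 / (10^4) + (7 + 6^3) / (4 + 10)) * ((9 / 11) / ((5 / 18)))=-3283.85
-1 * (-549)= 549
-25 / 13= -1.92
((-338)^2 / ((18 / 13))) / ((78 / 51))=485537 / 9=53948.56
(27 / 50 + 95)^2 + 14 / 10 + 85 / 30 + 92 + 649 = 74048437 / 7500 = 9873.12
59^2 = 3481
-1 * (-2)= 2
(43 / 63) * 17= 731 / 63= 11.60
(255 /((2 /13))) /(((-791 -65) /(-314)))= 520455 /856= 608.01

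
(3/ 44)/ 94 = 3/ 4136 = 0.00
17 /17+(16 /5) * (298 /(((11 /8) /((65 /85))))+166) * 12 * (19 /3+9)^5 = 272569754759837 /25245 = 10796979788.47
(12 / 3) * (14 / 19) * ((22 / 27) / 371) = 176 / 27189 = 0.01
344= 344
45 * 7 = 315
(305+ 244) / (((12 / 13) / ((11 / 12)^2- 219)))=-24912095 / 192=-129750.49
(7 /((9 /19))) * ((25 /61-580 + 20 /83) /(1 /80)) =-31209726800 /45567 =-684919.50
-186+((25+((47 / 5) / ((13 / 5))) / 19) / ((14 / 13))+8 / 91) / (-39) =-12582761 / 67431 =-186.60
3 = 3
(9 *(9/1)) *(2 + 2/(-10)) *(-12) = -8748/5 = -1749.60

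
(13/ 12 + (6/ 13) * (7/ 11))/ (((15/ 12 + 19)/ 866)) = 2046358/ 34749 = 58.89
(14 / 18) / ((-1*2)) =-7 / 18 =-0.39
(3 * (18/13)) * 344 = 18576/13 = 1428.92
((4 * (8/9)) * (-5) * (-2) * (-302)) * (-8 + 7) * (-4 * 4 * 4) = -687217.78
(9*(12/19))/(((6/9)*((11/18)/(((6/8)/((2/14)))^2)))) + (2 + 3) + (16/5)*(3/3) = 1641721/4180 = 392.76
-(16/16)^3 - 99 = -100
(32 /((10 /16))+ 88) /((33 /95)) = 4408 /11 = 400.73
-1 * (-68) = 68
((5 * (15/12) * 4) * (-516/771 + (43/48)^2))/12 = 1972625/7105536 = 0.28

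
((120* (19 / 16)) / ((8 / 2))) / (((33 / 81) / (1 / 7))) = 7695 / 616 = 12.49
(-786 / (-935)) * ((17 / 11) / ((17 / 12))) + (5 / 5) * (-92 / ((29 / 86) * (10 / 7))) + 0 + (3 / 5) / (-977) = -55385249891 / 291404905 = -190.06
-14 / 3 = -4.67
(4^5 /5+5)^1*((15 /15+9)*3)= 6294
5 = 5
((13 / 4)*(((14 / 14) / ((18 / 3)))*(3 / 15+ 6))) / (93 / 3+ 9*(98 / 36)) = 403 / 6660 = 0.06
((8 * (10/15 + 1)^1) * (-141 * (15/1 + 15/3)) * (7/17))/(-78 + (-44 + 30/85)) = 1400/11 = 127.27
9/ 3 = 3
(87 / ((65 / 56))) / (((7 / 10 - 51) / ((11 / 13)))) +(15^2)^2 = 4303372191 / 85007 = 50623.74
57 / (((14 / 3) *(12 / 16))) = 114 / 7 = 16.29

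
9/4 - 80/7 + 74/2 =779/28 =27.82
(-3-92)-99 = -194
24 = 24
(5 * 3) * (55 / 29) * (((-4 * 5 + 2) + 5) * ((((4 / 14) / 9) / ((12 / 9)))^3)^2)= -3575 / 53060640192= -0.00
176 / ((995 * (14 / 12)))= 1056 / 6965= 0.15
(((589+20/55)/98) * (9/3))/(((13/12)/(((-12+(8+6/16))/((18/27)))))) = -5076189/56056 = -90.56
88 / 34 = 2.59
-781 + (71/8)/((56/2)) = -174873/224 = -780.68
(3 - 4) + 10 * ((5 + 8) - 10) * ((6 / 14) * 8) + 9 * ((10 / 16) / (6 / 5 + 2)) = 92839 / 896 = 103.61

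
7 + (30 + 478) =515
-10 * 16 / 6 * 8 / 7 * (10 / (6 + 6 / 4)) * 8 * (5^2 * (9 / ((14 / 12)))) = -3072000 / 49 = -62693.88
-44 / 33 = -4 / 3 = -1.33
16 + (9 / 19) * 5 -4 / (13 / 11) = 3701 / 247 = 14.98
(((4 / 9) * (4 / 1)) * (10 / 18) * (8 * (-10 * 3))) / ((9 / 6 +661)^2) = -1024 / 1896075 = -0.00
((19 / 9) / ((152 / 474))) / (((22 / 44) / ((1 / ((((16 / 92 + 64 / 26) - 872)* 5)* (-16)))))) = 23621 / 124771200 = 0.00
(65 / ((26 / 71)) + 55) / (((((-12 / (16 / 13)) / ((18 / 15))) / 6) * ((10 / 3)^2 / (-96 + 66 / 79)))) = 1470.51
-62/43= -1.44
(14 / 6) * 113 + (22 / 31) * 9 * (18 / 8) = 51715 / 186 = 278.04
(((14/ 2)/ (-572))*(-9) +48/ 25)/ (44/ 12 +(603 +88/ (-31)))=2699883/ 803030800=0.00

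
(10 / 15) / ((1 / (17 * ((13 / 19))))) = 442 / 57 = 7.75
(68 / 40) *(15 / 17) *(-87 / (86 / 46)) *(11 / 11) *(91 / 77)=-78039 / 946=-82.49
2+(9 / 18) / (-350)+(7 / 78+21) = 630311 / 27300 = 23.09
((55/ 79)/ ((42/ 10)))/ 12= 275/ 19908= 0.01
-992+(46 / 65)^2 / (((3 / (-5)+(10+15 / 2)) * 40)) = -708312271 / 714025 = -992.00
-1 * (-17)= 17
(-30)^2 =900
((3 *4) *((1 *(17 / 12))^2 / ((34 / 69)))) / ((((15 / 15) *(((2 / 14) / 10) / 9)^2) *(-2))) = -38796975 / 4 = -9699243.75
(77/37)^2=5929/1369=4.33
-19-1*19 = -38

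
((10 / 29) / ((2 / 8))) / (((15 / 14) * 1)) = 112 / 87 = 1.29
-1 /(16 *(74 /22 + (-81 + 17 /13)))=143 /174640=0.00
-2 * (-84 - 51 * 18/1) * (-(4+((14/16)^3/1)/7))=-1050597/128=-8207.79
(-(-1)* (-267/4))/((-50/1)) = 267/200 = 1.34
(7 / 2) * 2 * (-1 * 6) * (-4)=168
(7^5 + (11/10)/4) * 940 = 31597677/2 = 15798838.50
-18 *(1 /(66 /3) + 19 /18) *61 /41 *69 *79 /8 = -36243699 /1804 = -20090.74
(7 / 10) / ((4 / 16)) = 14 / 5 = 2.80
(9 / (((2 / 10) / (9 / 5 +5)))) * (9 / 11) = 2754 / 11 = 250.36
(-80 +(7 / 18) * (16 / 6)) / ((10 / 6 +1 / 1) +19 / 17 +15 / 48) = -579904 / 30087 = -19.27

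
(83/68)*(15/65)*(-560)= -34860/221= -157.74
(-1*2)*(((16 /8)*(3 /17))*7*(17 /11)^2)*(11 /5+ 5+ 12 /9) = -60928 /605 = -100.71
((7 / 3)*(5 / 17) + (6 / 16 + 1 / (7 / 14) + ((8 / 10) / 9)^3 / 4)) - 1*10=-85989449 / 12393000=-6.94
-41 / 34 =-1.21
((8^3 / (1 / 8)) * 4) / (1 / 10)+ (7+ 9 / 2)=327703 / 2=163851.50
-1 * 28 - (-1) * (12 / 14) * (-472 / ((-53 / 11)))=55.97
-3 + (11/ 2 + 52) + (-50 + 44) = 97/ 2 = 48.50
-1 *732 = -732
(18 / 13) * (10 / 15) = 0.92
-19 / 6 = -3.17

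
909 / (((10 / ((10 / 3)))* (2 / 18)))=2727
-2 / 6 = -1 / 3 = -0.33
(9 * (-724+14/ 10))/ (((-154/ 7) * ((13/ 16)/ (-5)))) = -260136/ 143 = -1819.13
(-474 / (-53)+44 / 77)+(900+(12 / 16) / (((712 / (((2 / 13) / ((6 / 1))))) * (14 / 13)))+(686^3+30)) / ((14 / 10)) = 3411045486007305 / 14792512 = 230592713.80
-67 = -67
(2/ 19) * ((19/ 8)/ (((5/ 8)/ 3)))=6/ 5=1.20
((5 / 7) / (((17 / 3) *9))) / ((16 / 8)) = 5 / 714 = 0.01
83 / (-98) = -83 / 98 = -0.85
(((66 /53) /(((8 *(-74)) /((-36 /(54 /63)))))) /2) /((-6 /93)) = -21483 /31376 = -0.68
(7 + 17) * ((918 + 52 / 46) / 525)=4832 / 115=42.02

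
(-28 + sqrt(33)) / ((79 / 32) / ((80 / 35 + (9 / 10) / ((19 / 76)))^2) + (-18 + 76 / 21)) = 1.56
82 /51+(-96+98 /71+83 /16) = -5088193 /57936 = -87.82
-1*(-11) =11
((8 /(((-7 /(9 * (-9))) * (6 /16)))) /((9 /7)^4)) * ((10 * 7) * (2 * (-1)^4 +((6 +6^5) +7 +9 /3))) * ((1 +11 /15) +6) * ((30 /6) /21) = 22052101120 /243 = 90749387.33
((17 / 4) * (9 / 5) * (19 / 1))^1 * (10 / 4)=2907 / 8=363.38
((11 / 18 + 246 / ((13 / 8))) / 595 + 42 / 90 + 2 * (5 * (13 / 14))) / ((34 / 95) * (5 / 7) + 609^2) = 26474429 / 981118147230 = 0.00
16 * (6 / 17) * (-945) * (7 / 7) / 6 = -15120 / 17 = -889.41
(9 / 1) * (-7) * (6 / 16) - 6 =-237 / 8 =-29.62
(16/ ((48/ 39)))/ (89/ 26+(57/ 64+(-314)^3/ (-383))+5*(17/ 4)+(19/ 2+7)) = 4142528/ 25771411659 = 0.00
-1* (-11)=11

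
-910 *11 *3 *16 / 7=-68640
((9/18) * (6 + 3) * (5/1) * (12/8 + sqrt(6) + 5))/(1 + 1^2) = 100.68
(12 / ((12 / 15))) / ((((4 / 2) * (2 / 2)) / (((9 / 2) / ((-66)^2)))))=15 / 1936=0.01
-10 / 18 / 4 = -5 / 36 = -0.14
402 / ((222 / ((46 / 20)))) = 1541 / 370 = 4.16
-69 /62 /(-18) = 0.06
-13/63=-0.21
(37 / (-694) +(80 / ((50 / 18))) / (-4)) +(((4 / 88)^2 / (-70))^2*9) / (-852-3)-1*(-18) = 406644065088453 / 37839020296000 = 10.75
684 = 684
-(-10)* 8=80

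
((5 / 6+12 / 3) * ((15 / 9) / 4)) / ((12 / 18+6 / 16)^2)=232 / 125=1.86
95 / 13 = 7.31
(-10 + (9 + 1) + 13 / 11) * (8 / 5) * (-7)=-728 / 55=-13.24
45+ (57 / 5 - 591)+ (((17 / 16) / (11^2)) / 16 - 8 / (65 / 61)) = -1091500207 / 2013440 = -542.11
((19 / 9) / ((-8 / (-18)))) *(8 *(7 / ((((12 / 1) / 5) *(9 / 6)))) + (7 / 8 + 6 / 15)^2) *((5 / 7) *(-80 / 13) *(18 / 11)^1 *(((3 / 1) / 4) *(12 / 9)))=-4700771 / 8008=-587.01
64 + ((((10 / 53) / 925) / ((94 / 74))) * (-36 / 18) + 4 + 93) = 2005251 / 12455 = 161.00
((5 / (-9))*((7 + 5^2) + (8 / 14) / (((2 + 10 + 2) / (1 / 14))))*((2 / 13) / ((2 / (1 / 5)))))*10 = -36590 / 13377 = -2.74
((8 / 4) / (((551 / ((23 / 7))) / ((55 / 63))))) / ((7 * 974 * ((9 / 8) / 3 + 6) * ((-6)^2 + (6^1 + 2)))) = 230 / 42246172269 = 0.00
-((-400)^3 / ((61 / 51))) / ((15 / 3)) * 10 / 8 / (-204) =-4000000 / 61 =-65573.77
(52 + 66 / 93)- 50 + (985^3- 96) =29625817483 / 31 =955671531.71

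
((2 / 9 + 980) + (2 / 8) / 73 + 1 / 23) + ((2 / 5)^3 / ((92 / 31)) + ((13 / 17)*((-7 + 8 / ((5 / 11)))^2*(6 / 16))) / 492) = 41301884312071 / 42129468000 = 980.36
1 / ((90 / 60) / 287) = 574 / 3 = 191.33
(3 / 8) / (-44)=-3 / 352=-0.01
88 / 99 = 8 / 9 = 0.89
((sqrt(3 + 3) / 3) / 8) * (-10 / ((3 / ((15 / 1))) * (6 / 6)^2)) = -25 * sqrt(6) / 12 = -5.10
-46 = -46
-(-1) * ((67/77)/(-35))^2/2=4489/14526050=0.00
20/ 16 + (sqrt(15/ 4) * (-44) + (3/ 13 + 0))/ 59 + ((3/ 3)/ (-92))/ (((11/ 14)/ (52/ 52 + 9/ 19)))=18191865/ 14747876 - 22 * sqrt(15)/ 59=-0.21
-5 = -5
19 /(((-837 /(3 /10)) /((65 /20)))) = -247 /11160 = -0.02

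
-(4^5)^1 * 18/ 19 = -970.11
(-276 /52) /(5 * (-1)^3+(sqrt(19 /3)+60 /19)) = -24909 * sqrt(57) /41392-137655 /41392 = -7.87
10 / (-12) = -5 / 6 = -0.83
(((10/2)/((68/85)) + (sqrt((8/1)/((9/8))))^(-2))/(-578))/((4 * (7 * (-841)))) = 409/871087616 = 0.00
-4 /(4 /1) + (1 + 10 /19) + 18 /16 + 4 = 859 /152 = 5.65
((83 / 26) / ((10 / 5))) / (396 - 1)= 83 / 20540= 0.00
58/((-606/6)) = -0.57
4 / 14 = 2 / 7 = 0.29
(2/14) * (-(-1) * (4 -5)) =-1/7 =-0.14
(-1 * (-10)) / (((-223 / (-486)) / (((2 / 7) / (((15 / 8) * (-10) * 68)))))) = -648 / 132685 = -0.00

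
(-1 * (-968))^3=907039232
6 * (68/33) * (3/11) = 408/121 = 3.37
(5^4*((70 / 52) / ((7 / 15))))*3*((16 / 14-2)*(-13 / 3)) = 140625 / 7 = 20089.29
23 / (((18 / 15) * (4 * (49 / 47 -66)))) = -5405 / 73272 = -0.07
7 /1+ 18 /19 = 151 /19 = 7.95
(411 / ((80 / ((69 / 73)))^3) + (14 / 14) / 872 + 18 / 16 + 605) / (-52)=-13159171402570691 / 1128933558272000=-11.66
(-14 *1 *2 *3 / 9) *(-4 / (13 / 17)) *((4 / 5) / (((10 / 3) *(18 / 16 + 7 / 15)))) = 91392 / 12415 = 7.36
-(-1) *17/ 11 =17/ 11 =1.55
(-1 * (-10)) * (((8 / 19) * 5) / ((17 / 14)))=5600 / 323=17.34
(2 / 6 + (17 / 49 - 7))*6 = -1858 / 49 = -37.92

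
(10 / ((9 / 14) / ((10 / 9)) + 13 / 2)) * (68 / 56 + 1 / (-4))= 1350 / 991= 1.36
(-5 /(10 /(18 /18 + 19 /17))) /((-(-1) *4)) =-9 /34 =-0.26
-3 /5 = -0.60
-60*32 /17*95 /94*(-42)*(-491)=-1880726400 /799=-2353850.31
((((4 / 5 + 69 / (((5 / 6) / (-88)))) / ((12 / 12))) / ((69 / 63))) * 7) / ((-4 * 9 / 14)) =6247402 / 345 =18108.41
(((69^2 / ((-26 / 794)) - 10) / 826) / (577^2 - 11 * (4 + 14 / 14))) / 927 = -1890247 / 3313469738124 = -0.00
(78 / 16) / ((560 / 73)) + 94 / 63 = 2.13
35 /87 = 0.40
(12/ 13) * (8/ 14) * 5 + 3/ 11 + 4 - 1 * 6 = 911/ 1001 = 0.91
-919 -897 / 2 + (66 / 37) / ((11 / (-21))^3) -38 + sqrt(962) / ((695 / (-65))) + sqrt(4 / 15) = -12695979 / 8954 -13* sqrt(962) / 139 + 2* sqrt(15) / 15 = -1420.30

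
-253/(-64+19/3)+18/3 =1797/173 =10.39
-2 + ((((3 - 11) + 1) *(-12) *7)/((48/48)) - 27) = 559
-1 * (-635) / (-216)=-635 / 216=-2.94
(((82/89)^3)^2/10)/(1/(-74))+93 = 219848053454177/2484906454805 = 88.47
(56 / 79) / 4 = 14 / 79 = 0.18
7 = 7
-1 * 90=-90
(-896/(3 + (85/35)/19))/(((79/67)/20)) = -4858.97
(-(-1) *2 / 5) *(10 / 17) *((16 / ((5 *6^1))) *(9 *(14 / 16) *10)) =168 / 17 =9.88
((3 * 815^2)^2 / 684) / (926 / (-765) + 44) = 135668555.12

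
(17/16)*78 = 663/8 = 82.88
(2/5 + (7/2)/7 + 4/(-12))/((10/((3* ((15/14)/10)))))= 51/2800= 0.02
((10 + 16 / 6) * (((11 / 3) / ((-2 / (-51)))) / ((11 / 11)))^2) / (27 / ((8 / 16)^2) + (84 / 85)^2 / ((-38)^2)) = 1732933380475 / 1690140384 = 1025.32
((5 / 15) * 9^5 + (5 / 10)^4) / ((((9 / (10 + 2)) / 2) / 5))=1574645 / 6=262440.83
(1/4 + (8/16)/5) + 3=67/20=3.35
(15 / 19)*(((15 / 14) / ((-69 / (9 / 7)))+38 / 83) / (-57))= -409585 / 67536602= -0.01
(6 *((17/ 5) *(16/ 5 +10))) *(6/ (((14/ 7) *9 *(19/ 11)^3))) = 2986764/ 171475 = 17.42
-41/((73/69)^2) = -195201/5329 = -36.63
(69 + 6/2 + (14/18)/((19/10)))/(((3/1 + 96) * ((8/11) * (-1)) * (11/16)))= -24764/16929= -1.46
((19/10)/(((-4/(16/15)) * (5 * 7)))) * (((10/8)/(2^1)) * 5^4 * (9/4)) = -1425/112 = -12.72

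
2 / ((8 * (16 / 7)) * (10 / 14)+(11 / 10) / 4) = 3920 / 26139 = 0.15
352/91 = 3.87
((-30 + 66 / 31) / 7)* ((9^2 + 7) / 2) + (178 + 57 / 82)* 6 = 7980447 / 8897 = 896.98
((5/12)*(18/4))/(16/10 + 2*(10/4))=25/88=0.28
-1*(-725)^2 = -525625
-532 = -532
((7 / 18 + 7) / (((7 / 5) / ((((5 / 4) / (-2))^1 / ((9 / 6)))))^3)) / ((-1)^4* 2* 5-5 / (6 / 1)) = -59375 / 2794176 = -0.02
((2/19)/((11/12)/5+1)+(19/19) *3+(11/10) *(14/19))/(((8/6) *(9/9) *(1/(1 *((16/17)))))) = 315624/114665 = 2.75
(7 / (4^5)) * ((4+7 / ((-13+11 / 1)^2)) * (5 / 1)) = 805 / 4096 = 0.20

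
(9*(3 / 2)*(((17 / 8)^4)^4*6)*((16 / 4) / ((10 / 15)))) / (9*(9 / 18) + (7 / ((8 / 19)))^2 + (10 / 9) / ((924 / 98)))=3511926878858753565142251 / 11745882608414752768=298992.17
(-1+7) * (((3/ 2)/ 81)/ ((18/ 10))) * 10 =50/ 81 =0.62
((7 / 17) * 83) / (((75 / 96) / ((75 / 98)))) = 3984 / 119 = 33.48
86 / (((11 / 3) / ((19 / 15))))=1634 / 55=29.71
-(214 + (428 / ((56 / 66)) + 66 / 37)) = -186535 / 259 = -720.21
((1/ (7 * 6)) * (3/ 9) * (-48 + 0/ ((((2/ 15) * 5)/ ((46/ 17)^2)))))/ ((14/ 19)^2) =-722/ 1029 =-0.70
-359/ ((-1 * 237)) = 1.51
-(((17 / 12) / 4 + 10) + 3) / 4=-641 / 192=-3.34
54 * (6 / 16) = 20.25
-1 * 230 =-230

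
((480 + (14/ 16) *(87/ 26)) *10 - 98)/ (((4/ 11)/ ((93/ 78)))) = 167790073/ 10816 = 15513.14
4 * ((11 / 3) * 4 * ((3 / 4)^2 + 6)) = 385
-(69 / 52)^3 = -2.34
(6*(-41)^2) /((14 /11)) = 55473 /7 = 7924.71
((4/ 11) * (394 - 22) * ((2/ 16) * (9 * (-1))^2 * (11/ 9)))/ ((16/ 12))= 2511/ 2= 1255.50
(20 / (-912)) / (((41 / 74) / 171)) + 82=6169 / 82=75.23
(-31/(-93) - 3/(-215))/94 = 0.00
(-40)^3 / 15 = -12800 / 3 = -4266.67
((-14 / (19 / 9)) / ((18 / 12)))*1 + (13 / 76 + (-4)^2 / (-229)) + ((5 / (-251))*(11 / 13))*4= -13113211 / 2988908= -4.39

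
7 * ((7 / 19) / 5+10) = 6699 / 95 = 70.52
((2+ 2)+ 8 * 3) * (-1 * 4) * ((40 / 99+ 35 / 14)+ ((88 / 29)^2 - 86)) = 689005016 / 83259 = 8275.44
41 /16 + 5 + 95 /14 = 1607 /112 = 14.35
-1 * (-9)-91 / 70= 77 / 10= 7.70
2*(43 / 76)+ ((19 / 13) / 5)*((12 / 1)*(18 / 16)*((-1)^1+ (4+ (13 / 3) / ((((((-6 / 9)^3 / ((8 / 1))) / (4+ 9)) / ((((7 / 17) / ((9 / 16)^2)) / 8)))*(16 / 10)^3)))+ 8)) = -130225361 / 671840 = -193.83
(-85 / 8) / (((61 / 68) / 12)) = -8670 / 61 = -142.13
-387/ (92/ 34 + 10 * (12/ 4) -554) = 2193/ 2954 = 0.74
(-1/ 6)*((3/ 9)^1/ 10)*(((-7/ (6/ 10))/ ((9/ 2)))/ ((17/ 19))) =133/ 8262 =0.02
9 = 9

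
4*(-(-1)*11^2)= 484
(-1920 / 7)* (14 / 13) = -295.38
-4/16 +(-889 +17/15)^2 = 709476271/900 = 788306.97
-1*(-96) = 96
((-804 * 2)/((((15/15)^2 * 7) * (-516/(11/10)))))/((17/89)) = 65593/25585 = 2.56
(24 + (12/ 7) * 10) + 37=547/ 7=78.14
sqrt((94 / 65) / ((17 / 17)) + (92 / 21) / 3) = 1.70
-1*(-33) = 33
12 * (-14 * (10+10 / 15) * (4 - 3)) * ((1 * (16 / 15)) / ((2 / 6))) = -5734.40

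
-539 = -539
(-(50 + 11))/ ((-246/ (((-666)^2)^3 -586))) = 2661614871041502415/ 123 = 21639145293020344.84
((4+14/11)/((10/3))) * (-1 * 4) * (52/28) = -4524/385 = -11.75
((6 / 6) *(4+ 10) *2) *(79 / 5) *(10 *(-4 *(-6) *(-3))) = -318528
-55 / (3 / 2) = -110 / 3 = -36.67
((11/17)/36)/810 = 11/495720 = 0.00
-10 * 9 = -90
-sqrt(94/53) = -sqrt(4982)/53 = -1.33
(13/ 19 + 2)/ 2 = 51/ 38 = 1.34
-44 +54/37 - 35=-2869/37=-77.54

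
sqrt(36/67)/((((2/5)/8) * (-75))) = -8 * sqrt(67)/335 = -0.20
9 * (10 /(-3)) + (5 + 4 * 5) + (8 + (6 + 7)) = 16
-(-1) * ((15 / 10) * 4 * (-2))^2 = 144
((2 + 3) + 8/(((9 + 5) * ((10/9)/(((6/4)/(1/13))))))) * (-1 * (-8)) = 4208/35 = 120.23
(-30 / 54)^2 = 25 / 81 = 0.31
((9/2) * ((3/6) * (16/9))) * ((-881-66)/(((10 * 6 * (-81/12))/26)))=98488/405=243.18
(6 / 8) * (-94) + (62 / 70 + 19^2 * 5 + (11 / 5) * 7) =24511 / 14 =1750.79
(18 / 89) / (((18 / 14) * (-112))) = -1 / 712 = -0.00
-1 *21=-21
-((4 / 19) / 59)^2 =-16 / 1256641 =-0.00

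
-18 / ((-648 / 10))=0.28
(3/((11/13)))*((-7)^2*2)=3822/11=347.45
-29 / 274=-0.11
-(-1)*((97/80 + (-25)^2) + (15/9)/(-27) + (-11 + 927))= 9993137/6480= 1542.15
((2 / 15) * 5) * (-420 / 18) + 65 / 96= -4285 / 288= -14.88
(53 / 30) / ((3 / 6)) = 53 / 15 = 3.53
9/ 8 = 1.12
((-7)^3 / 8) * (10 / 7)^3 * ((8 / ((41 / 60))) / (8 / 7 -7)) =420000 / 1681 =249.85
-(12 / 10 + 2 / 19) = -124 / 95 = -1.31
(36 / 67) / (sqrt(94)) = 18 * sqrt(94) / 3149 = 0.06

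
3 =3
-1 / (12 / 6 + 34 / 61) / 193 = -61 / 30108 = -0.00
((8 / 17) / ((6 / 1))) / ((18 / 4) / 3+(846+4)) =8 / 86853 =0.00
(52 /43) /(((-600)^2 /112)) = 0.00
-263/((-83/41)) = 129.92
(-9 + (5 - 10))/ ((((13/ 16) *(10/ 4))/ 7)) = -3136/ 65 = -48.25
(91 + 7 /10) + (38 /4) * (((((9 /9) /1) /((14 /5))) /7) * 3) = 91291 /980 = 93.15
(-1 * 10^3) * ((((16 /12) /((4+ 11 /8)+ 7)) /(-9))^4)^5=-1267650600228229401496703205376000 /346720224460815964038544293957653380657321828258086338843343869931201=-0.00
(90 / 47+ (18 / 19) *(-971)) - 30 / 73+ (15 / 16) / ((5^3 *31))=-742375131633 / 808343600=-918.39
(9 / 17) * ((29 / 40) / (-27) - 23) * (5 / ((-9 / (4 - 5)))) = -24869 / 3672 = -6.77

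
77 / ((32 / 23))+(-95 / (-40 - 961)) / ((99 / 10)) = 175534729 / 3171168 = 55.35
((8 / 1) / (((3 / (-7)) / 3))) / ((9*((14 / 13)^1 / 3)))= -52 / 3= -17.33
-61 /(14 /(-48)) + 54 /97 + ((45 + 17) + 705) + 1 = 663858 /679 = 977.70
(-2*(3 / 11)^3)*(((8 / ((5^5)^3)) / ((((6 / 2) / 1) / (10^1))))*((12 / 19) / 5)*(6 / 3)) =-6912 / 771759033203125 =-0.00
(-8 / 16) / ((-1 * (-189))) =-1 / 378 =-0.00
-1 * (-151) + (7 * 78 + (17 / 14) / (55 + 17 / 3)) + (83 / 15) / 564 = 939076919 / 1347255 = 697.03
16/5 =3.20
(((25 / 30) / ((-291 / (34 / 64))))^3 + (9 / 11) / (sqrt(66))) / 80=-122825 / 2790632422637568 + 3 * sqrt(66) / 19360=0.00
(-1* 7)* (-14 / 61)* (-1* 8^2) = -6272 / 61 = -102.82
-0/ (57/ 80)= 0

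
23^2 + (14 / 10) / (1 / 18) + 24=2891 / 5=578.20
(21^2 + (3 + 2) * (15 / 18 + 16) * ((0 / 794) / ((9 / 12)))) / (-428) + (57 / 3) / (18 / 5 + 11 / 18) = 564741 / 162212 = 3.48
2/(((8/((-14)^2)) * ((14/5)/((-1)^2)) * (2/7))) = 245/4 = 61.25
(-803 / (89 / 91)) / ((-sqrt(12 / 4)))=474.03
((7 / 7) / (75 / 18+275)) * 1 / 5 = 6 / 8375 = 0.00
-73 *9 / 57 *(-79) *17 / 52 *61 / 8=17941137 / 7904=2269.88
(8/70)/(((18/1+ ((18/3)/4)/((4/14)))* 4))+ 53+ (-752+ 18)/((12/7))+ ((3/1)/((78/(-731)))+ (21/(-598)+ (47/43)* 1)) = -11221894673/27899690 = -402.22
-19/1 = -19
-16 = -16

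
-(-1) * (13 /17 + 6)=115 /17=6.76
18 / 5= 3.60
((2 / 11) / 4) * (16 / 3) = 8 / 33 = 0.24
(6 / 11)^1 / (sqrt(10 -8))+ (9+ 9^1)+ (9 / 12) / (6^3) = 3 * sqrt(2) / 11+ 5185 / 288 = 18.39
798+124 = 922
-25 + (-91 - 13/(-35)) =-115.63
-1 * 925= -925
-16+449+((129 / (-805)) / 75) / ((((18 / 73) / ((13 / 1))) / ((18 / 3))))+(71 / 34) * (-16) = 409433656 / 1026375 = 398.91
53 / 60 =0.88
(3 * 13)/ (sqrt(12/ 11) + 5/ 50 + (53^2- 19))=119695290/ 8563122611- 7800 * sqrt(33)/ 8563122611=0.01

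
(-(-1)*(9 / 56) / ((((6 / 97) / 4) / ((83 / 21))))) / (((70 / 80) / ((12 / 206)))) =2.73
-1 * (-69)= 69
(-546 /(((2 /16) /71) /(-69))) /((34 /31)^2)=5141069388 /289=17789167.43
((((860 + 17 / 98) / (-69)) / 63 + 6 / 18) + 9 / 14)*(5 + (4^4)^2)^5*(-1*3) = -64948433668390979558727309 / 23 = -2823844942103955632988144.00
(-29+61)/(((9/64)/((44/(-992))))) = -2816/279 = -10.09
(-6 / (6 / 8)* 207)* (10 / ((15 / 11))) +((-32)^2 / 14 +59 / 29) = -2449971 / 203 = -12068.82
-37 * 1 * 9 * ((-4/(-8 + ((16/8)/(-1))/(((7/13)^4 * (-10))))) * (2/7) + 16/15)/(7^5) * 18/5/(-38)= 22529448/9450996275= 0.00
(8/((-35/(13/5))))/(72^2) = -0.00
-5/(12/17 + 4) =-17/16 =-1.06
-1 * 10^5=-100000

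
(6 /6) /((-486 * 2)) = -1 /972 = -0.00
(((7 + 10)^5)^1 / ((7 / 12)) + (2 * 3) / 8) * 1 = 68153157 / 28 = 2434041.32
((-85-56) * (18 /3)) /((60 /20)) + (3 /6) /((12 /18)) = -1125 /4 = -281.25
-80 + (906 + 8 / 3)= 2486 / 3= 828.67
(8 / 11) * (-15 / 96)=-5 / 44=-0.11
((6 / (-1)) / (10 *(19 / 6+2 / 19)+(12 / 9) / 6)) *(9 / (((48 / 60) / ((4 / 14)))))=-23085 / 39431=-0.59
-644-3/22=-14171/22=-644.14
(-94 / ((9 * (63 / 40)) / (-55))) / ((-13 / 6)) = -413600 / 2457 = -168.34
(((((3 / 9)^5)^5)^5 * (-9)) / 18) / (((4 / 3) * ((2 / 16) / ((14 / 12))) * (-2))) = 7 / 1746694011516827136521610794283336098618994309966791275421772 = 0.00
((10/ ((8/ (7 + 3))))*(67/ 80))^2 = 112225/ 1024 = 109.59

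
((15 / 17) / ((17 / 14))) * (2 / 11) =0.13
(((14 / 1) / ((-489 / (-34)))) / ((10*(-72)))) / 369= -119 / 32479380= -0.00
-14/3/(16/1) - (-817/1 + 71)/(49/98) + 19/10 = 179233/120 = 1493.61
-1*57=-57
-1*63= -63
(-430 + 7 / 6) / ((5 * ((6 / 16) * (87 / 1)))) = -10292 / 3915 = -2.63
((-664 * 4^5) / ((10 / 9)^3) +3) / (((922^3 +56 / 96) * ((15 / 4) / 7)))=-6939384816 / 5878330864375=-0.00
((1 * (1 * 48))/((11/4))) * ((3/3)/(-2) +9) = 1632/11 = 148.36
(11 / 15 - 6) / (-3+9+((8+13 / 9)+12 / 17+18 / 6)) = -4029 / 14650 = -0.28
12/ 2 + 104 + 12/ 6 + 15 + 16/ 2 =135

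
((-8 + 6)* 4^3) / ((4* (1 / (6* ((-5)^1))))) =960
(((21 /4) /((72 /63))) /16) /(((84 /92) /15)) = 2415 /512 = 4.72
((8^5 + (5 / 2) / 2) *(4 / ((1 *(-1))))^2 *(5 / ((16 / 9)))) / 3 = 1966155 / 4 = 491538.75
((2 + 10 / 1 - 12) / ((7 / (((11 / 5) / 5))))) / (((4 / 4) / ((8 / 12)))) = 0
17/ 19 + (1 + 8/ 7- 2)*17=442/ 133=3.32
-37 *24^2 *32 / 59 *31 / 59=-21141504 / 3481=-6073.40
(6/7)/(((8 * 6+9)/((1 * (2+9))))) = 22/133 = 0.17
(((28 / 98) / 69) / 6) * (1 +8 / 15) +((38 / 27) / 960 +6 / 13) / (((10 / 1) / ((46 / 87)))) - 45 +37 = -4091070793 / 513021600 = -7.97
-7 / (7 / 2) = -2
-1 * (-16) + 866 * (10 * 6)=51976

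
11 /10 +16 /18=179 /90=1.99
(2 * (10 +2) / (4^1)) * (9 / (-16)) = -27 / 8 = -3.38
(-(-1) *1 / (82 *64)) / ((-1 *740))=-1 / 3883520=-0.00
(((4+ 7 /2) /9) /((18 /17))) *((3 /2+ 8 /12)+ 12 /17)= 1465 /648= 2.26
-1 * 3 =-3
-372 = -372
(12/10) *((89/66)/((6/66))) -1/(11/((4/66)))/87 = 2810699/157905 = 17.80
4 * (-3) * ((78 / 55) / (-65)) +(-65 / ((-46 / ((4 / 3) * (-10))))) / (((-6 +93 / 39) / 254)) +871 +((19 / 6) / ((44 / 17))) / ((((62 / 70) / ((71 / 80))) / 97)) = 2729364320801 / 1179587200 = 2313.83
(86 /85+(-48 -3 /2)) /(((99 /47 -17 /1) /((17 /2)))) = 27.67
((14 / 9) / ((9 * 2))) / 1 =7 / 81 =0.09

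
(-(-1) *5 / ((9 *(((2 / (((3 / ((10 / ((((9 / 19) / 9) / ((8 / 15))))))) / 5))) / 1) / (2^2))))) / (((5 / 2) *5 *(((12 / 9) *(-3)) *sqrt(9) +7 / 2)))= -1 / 16150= -0.00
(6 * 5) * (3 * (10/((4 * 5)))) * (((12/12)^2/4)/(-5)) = -2.25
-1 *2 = -2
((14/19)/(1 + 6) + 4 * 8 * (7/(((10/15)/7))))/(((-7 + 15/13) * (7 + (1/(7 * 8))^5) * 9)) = -79989659975680/12525292784817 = -6.39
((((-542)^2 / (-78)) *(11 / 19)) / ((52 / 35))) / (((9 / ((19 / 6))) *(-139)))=28274785 / 7611084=3.71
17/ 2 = 8.50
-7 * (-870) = 6090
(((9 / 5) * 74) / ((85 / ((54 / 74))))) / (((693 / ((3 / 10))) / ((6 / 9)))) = 54 / 163625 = 0.00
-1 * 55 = -55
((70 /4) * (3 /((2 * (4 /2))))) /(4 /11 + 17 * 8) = 77 /800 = 0.10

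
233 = 233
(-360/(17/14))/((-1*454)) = 2520/3859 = 0.65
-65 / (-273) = 5 / 21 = 0.24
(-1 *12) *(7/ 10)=-42/ 5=-8.40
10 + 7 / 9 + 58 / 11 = 1589 / 99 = 16.05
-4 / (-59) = 4 / 59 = 0.07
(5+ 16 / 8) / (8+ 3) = 7 / 11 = 0.64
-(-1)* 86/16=43/8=5.38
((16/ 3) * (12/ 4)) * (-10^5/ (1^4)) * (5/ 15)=-1600000/ 3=-533333.33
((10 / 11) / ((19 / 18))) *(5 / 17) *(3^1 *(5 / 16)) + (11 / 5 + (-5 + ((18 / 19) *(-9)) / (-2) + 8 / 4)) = 262967 / 71060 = 3.70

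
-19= -19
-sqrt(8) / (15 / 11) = -22 * sqrt(2) / 15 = -2.07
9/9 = 1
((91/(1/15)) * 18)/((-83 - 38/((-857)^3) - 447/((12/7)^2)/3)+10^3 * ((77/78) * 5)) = 28950326540946720/5658329005953959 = 5.12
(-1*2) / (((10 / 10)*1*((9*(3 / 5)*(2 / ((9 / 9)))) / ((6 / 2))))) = -5 / 9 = -0.56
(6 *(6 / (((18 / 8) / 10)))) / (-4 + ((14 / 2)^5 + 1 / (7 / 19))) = 28 / 2941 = 0.01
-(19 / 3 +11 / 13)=-280 / 39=-7.18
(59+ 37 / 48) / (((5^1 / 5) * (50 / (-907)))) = -2602183 / 2400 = -1084.24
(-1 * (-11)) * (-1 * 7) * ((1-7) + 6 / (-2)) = 693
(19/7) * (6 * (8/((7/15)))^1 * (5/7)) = 199.42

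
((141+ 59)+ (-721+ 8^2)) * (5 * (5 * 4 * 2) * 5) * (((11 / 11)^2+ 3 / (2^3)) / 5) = -125675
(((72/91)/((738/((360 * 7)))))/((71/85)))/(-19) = -122400/719017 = -0.17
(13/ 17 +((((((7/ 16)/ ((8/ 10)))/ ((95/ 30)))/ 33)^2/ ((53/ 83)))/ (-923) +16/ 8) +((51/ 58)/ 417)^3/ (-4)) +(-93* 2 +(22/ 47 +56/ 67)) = -1395846651992436442032009340225/ 7672379494680303121939371008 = -181.93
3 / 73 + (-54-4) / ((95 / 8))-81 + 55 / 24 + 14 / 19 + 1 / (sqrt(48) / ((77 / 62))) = -13783663 / 166440 + 77 *sqrt(3) / 744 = -82.64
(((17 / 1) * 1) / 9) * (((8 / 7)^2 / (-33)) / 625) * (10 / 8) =-272 / 1819125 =-0.00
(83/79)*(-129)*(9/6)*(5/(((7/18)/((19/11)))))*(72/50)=-197736876/30415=-6501.29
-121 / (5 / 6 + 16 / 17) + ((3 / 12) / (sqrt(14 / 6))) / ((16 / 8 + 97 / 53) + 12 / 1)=-12342 / 181 + 53 * sqrt(21) / 23492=-68.18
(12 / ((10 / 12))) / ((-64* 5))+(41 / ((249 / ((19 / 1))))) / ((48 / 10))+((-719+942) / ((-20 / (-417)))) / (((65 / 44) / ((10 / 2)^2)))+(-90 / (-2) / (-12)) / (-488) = 37288715083369 / 473896800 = 78685.31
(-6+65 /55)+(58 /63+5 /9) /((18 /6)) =-4.33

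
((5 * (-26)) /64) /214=-65 /6848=-0.01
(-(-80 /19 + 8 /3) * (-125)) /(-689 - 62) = 11000 /42807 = 0.26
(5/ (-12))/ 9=-5/ 108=-0.05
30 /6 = 5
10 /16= 5 /8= 0.62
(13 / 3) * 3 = 13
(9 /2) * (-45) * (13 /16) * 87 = -458055 /32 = -14314.22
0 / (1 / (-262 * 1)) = 0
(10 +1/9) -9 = 10/9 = 1.11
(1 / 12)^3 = 1 / 1728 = 0.00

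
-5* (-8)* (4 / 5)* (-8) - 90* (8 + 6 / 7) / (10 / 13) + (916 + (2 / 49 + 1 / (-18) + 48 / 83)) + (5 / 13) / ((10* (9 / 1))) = -59593738 / 158613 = -375.72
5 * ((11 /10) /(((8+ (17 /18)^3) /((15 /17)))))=481140 /876673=0.55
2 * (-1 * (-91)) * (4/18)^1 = 364/9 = 40.44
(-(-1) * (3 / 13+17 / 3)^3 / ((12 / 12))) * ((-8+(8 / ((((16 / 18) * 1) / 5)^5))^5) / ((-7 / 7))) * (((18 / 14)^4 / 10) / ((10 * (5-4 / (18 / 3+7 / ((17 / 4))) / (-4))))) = -687566642640714159076252727702589702274986084975 / 3391693593520413756882944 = -202720742213937217536442.40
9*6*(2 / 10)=54 / 5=10.80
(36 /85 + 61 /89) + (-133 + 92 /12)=-2819273 /22695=-124.22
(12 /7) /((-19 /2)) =-24 /133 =-0.18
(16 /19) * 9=144 /19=7.58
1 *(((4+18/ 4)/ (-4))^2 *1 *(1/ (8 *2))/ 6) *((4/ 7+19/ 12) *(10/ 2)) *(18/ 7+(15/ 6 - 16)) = -4446265/ 802816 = -5.54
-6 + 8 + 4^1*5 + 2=24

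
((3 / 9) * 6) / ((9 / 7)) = 14 / 9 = 1.56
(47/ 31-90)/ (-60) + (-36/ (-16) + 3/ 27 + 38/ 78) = 78398/ 18135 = 4.32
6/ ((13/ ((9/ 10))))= 27/ 65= 0.42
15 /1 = 15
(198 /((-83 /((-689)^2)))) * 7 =-657963306 /83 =-7927268.75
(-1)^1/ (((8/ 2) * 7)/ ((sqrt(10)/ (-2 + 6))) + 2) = 5/ 3126 - 14 * sqrt(10)/ 1563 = -0.03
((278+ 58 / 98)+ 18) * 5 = 1482.96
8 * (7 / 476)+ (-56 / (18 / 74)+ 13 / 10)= -350071 / 1530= -228.80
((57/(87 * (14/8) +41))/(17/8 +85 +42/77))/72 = 836/17891085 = 0.00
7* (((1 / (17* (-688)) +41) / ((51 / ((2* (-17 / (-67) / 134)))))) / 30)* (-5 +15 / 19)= -1118915 / 374086326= -0.00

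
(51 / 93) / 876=17 / 27156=0.00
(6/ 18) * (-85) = -85/ 3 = -28.33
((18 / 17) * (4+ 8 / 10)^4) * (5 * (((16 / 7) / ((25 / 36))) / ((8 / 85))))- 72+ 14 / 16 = 3437364193 / 35000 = 98210.41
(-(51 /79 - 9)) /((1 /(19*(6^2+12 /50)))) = 2272248 /395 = 5752.53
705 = 705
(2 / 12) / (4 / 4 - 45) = -1 / 264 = -0.00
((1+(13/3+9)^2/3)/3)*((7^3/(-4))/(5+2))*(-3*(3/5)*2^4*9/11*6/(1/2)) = 3826704/55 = 69576.44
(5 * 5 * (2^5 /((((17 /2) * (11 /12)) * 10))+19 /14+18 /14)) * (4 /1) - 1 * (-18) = 423272 /1309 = 323.36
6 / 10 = 3 / 5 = 0.60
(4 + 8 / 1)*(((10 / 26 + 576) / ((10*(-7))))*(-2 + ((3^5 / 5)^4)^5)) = -23170342577069765420737219472002792603083366575683458 / 43392181396484375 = -533975057980077062545383500000000000.00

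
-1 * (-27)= 27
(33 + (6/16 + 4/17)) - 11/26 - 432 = -705101/1768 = -398.81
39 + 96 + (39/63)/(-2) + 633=32243/42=767.69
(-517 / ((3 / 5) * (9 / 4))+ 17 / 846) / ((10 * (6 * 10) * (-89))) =971909 / 135529200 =0.01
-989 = -989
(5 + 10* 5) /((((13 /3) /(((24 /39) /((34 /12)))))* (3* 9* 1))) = 880 /8619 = 0.10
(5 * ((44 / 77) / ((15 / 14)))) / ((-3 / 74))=-592 / 9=-65.78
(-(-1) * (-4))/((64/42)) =-21/8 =-2.62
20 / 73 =0.27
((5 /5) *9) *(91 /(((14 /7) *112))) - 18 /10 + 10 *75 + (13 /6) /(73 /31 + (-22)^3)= 4763976445 /6336288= 751.86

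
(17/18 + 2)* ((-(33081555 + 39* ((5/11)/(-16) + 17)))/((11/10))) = -88553408.85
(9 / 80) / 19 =9 / 1520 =0.01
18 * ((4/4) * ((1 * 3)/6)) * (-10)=-90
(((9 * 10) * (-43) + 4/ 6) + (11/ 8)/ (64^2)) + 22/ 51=-3868.90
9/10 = 0.90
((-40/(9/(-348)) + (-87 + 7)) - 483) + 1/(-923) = 2723770/2769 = 983.67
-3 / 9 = -1 / 3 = -0.33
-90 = -90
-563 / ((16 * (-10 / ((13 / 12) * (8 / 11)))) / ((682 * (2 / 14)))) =226889 / 840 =270.11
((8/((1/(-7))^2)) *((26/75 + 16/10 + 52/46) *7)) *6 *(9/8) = 56994.07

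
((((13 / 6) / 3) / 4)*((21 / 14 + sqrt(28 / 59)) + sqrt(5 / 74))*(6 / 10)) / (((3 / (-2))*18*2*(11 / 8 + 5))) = -13 / 27540 -13*sqrt(413) / 1218645 -13*sqrt(370) / 3056940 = -0.00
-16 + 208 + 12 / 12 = 193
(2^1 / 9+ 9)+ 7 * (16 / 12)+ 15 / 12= 713 / 36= 19.81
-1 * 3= -3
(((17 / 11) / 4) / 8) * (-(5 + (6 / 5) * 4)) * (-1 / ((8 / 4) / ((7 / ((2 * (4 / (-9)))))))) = -52479 / 28160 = -1.86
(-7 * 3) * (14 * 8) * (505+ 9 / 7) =-1190784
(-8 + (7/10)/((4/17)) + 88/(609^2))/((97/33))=-819979171/479672760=-1.71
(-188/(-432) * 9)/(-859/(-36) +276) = 141/10795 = 0.01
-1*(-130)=130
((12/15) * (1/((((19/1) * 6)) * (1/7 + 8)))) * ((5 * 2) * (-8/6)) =-112/9747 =-0.01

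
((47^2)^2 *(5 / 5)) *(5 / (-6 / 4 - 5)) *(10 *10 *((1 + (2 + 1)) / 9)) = -19518724000 / 117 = -166826700.85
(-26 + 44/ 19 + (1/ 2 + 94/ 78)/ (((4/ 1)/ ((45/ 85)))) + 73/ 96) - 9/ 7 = -67675843/ 2821728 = -23.98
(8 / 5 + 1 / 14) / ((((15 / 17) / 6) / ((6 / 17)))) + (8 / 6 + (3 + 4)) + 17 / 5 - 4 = 11.74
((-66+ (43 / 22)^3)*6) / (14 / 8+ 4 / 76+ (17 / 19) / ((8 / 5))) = -71051754 / 477829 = -148.70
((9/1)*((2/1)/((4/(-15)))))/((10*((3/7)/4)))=-63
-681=-681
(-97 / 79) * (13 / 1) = -1261 / 79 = -15.96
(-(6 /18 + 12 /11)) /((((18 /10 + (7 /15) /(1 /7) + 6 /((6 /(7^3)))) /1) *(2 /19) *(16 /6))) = -13395 /918896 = -0.01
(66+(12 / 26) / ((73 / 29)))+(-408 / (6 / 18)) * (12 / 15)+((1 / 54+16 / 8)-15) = -237268501 / 256230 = -926.00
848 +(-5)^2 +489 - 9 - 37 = 1316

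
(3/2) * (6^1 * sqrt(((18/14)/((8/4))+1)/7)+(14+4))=9 * sqrt(46)/14+27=31.36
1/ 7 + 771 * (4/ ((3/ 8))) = 57569/ 7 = 8224.14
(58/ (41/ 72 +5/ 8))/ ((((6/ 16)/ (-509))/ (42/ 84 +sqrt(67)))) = -2834112* sqrt(67)/ 43 - 1417056/ 43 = -572447.97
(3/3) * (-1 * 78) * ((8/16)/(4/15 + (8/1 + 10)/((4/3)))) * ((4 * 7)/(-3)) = 1560/59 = 26.44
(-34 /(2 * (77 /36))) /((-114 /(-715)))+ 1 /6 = -39647 /798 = -49.68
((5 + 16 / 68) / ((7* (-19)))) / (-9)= 89 / 20349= 0.00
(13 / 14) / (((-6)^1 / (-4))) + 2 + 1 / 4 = 241 / 84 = 2.87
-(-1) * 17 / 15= 17 / 15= 1.13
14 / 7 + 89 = 91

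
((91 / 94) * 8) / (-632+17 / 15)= -5460 / 444761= -0.01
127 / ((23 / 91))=11557 / 23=502.48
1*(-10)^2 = 100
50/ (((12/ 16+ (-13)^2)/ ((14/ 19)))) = 400/ 1843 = 0.22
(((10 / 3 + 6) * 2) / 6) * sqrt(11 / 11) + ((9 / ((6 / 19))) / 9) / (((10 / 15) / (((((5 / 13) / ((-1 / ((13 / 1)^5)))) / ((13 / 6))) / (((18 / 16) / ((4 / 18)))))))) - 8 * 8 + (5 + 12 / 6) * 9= -1669663 / 27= -61839.37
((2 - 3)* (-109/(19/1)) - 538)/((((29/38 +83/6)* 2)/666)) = -12142.89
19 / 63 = 0.30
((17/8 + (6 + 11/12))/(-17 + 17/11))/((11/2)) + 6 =12023/2040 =5.89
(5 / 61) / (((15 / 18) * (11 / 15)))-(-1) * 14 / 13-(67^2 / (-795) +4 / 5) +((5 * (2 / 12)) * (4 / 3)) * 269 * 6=12478389199 / 6934785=1799.39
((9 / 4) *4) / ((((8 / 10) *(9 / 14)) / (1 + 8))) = 315 / 2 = 157.50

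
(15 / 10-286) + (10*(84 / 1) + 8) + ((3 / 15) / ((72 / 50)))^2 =563.52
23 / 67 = 0.34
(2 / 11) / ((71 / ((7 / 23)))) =14 / 17963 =0.00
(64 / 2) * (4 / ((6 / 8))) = 170.67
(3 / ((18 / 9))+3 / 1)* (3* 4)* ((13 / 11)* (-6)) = -4212 / 11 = -382.91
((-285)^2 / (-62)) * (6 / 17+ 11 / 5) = -113715 / 34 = -3344.56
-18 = -18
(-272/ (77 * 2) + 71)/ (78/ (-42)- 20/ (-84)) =-15993/ 374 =-42.76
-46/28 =-23/14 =-1.64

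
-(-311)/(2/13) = 4043/2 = 2021.50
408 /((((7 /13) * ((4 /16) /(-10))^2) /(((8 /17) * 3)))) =11980800 /7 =1711542.86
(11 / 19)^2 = 121 / 361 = 0.34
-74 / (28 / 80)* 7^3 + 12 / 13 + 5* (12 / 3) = -72499.08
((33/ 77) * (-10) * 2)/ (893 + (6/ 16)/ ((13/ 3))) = -0.01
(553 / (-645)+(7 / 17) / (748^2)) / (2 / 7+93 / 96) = -73638496246 / 107745258885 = -0.68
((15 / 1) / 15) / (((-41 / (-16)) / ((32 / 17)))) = 512 / 697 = 0.73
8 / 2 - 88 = -84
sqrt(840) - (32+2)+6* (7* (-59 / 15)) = -170.22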